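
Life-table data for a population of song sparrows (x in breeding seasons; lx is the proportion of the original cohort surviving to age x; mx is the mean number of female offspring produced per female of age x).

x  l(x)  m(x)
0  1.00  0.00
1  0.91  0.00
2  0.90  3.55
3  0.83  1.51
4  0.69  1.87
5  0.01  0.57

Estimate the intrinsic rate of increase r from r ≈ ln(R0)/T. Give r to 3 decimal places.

R0 = Σ lx·mx = 0 + 0 + 3.195 + 1.2533 + 1.2903 + 0.0057 = 5.7443
Σ x·lx·mx = 15.3396; T = 15.3396/5.7443 = 2.6704…
r ≈ ln(R0)/T = ln(5.7443)/2.6704… = 0.65466… → 0.655

0.655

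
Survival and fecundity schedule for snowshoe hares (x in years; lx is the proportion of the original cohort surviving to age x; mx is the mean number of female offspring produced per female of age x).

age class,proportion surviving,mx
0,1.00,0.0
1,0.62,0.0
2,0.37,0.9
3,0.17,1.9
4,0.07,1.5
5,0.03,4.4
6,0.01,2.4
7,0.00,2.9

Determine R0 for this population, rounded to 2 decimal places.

0.92

lx·mx by age: 0, 0, 0.333, 0.323, 0.105, 0.132, 0.024, 0
R0 = Σ lx·mx = 0.917 → 0.92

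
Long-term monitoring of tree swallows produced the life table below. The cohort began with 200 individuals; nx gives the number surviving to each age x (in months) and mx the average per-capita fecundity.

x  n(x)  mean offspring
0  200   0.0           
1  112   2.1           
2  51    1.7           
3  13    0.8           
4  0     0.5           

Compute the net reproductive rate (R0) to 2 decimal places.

1.66

lx = nx/n0 = nx/200: 1, 0.56, 0.255, 0.065, 0
lx·mx by age: 0, 1.176, 0.4335, 0.052, 0
R0 = Σ lx·mx = 1.6615 → 1.66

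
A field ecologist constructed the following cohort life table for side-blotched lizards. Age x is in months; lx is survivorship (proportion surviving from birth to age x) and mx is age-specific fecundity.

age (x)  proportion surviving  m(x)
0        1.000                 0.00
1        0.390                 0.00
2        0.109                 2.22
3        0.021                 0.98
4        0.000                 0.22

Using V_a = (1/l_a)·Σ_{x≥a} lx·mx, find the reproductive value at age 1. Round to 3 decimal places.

lx·mx for x ≥ 1: 0, 0.24198, 0.02058, 0 → sum = 0.26256
V_1 = 0.26256 / l_1 = 0.26256 / 0.39 = 0.673231… → 0.673

0.673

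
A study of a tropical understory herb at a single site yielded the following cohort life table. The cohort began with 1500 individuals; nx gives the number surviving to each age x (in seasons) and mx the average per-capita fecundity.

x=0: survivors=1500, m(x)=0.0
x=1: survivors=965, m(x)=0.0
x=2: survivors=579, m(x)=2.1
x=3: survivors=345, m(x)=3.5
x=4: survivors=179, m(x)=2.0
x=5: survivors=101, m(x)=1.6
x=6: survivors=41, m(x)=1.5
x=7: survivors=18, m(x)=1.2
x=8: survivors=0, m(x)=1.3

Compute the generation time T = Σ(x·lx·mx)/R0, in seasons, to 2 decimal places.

lx = nx/n0 = nx/1500: 1, 0.64333…, 0.386, 0.23, 0.11933…, 0.06733…, 0.02733…, 0.012, 0
lx·mx: 0, 0, 0.8106, 0.805, 0.238667…, 0.107733…, 0.041…, 0.0144, 0 → R0 = 2.0174…
x·lx·mx: 0, 0, 1.6212, 2.415, 0.954667…, 0.538667…, 0.246…, 0.1008, 0 → Σ = 5.876333…
T = 5.876333… / 2.0174… = 2.912825… → 2.91

2.91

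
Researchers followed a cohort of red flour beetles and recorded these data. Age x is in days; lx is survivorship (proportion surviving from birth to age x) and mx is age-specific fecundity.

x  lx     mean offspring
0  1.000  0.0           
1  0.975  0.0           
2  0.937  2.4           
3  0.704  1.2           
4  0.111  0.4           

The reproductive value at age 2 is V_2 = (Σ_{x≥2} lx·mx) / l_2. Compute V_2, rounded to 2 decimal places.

lx·mx for x ≥ 2: 2.2488, 0.8448, 0.0444 → sum = 3.138
V_2 = 3.138 / l_2 = 3.138 / 0.937 = 3.348986… → 3.35

3.35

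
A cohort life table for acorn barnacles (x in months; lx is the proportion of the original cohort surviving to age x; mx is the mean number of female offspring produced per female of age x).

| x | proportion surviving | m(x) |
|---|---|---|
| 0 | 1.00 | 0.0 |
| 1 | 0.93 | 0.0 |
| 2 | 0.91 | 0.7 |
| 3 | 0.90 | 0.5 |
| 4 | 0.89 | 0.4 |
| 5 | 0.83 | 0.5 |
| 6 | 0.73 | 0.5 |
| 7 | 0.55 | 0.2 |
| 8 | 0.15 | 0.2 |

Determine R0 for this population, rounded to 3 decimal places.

2.363

lx·mx by age: 0, 0, 0.637, 0.45, 0.356, 0.415, 0.365, 0.11, 0.03
R0 = Σ lx·mx = 2.363 → 2.363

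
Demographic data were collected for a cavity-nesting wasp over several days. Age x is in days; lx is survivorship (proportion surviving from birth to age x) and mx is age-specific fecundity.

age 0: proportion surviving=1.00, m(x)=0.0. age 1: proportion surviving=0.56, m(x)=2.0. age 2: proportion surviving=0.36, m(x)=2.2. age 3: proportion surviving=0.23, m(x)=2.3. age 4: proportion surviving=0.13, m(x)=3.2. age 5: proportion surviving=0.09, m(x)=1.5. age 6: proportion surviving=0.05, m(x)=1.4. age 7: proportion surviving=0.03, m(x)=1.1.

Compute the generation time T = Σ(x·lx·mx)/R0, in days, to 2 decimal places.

2.35

lx·mx: 0, 1.12, 0.792, 0.529, 0.416, 0.135, 0.07, 0.033 → R0 = 3.095
x·lx·mx: 0, 1.12, 1.584, 1.587, 1.664, 0.675, 0.42, 0.231 → Σ = 7.281
T = 7.281 / 3.095 = 2.352504… → 2.35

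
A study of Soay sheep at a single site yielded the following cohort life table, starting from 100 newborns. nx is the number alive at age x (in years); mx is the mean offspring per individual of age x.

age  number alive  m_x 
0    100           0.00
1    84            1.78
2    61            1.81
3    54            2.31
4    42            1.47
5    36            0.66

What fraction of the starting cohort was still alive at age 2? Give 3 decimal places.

0.610

l_2 = n_2/n_0 = 61/100 = 0.61 → 0.610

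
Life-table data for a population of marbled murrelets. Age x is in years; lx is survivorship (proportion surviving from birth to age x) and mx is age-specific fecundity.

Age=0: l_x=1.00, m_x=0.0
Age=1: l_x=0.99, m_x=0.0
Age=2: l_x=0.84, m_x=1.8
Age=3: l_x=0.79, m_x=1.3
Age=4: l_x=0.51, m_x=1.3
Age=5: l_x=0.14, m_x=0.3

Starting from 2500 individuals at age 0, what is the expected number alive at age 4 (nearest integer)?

1275

Expected survivors = N0 · l_4 = 2500 × 0.51 = 1275 → 1275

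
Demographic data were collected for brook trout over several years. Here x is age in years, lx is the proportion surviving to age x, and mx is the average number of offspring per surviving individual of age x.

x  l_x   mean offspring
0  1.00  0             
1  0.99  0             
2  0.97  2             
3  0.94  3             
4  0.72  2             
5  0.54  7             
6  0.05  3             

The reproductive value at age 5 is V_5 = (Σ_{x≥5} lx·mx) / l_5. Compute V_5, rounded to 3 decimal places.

7.278

lx·mx for x ≥ 5: 3.78, 0.15 → sum = 3.93
V_5 = 3.93 / l_5 = 3.93 / 0.54 = 7.277778… → 7.278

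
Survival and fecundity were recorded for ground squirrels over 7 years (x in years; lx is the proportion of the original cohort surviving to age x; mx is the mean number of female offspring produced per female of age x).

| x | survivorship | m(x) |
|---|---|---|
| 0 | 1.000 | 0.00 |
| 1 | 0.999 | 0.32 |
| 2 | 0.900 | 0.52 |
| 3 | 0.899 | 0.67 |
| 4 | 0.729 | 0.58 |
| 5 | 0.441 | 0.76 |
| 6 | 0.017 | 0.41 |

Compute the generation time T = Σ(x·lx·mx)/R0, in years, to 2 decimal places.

3.00

lx·mx: 0, 0.31968, 0.468, 0.60233, 0.42282, 0.33516, 0.00697 → R0 = 2.15496
x·lx·mx: 0, 0.31968, 0.936, 1.80699, 1.69128, 1.6758, 0.04182 → Σ = 6.47157
T = 6.47157 / 2.15496 = 3.003104… → 3.00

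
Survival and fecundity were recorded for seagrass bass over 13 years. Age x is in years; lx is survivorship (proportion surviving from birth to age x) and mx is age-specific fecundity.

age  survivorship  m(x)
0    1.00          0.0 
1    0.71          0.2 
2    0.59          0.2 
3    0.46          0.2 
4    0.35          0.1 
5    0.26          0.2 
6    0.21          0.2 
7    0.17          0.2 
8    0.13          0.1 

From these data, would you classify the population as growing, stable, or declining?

R0 = Σ lx·mx = 0 + 0.142 + 0.118 + 0.092 + 0.035 + 0.052 + 0.042 + 0.034 + 0.013 = 0.528
R0 < 1, so the population is declining.

declining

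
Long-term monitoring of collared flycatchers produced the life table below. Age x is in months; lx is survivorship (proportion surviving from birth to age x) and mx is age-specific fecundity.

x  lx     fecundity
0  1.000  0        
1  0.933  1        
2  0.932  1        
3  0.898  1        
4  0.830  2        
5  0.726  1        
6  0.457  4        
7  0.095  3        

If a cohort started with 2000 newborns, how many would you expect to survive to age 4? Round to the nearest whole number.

1660

Expected survivors = N0 · l_4 = 2000 × 0.830 = 1660 → 1660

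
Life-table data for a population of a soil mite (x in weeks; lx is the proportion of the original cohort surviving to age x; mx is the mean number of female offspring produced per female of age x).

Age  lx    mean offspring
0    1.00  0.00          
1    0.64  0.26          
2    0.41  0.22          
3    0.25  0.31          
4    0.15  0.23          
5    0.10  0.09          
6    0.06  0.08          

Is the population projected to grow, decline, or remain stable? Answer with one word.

declining

R0 = Σ lx·mx = 0 + 0.1664 + 0.0902 + 0.0775 + 0.0345 + 0.009 + 0.0048 = 0.3824
R0 < 1, so the population is declining.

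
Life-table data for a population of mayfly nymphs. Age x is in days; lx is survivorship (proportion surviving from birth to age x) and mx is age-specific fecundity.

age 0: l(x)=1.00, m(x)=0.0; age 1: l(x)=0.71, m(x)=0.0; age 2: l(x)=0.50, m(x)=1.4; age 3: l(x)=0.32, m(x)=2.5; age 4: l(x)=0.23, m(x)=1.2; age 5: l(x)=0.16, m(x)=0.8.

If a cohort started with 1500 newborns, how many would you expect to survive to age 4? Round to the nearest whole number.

345

Expected survivors = N0 · l_4 = 1500 × 0.23 = 345 → 345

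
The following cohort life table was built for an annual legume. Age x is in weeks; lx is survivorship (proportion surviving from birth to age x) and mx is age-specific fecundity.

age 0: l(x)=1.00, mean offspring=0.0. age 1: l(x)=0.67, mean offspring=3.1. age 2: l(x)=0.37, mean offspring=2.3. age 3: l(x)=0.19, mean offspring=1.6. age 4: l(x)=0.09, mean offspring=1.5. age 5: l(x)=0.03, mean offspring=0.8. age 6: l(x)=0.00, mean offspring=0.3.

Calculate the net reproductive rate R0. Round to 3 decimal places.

lx·mx by age: 0, 2.077, 0.851, 0.304, 0.135, 0.024, 0
R0 = Σ lx·mx = 3.391 → 3.391

3.391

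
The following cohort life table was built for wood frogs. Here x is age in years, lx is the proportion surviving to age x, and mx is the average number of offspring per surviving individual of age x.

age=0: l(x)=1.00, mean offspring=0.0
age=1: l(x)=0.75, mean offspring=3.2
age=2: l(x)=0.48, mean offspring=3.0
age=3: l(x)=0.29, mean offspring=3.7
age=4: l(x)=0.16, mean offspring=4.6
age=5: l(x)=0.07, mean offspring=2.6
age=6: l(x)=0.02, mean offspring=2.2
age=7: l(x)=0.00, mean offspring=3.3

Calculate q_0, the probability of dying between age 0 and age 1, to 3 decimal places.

q_0 = (l_0 − l_1) / l_0 = (1 − 0.75) / 1
     = 0.25 / 1 = 0.25 → 0.250

0.250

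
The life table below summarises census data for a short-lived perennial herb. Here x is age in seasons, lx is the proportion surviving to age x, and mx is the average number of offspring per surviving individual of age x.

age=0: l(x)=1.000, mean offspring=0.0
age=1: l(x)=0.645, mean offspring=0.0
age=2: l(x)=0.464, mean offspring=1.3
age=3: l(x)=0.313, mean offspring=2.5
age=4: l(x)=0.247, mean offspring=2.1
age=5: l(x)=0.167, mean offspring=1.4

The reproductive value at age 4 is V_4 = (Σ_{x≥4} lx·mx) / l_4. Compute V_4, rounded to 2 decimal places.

lx·mx for x ≥ 4: 0.5187, 0.2338 → sum = 0.7525
V_4 = 0.7525 / l_4 = 0.7525 / 0.247 = 3.046559… → 3.05

3.05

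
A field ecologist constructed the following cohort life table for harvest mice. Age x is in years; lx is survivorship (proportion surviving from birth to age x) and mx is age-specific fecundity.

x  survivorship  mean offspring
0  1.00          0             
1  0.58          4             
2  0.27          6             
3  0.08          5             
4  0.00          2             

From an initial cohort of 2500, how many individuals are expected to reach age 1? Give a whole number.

Expected survivors = N0 · l_1 = 2500 × 0.58 = 1450 → 1450

1450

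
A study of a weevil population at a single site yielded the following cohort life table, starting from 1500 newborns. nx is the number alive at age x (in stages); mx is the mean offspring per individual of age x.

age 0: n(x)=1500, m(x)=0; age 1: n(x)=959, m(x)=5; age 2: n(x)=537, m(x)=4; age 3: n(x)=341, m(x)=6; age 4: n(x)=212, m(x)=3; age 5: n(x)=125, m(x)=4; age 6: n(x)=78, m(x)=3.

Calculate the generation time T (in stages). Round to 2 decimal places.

lx = nx/n0 = nx/1500: 1, 0.63933…, 0.358, 0.22733…, 0.14133…, 0.08333…, 0.052
lx·mx: 0, 3.196667…, 1.432, 1.364…, 0.424…, 0.333333…, 0.156 → R0 = 6.906…
x·lx·mx: 0, 3.196667…, 2.864, 4.092…, 1.696…, 1.666667…, 0.936 → Σ = 14.451333…
T = 14.451333… / 6.906… = 2.092577… → 2.09

2.09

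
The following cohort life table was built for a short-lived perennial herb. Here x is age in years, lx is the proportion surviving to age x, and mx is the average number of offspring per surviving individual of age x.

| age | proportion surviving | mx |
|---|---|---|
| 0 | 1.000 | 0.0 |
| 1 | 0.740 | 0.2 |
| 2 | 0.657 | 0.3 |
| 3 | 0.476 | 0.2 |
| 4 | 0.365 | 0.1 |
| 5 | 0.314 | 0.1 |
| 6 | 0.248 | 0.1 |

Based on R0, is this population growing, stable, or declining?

R0 = Σ lx·mx = 0 + 0.148 + 0.1971 + 0.0952 + 0.0365 + 0.0314 + 0.0248 = 0.533
R0 < 1, so the population is declining.

declining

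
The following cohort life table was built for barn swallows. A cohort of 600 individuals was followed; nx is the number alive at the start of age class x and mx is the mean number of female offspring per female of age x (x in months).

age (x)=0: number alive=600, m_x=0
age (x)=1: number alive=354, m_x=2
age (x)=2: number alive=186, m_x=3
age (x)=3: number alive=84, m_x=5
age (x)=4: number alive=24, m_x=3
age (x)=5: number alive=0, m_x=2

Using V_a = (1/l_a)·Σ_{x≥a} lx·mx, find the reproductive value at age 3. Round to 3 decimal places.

lx = nx/n0 = nx/600: 1, 0.59, 0.31, 0.14, 0.04, 0
lx·mx for x ≥ 3: 0.7, 0.12, 0 → sum = 0.82
V_3 = 0.82 / l_3 = 0.82 / 0.14 = 5.857143… → 5.857

5.857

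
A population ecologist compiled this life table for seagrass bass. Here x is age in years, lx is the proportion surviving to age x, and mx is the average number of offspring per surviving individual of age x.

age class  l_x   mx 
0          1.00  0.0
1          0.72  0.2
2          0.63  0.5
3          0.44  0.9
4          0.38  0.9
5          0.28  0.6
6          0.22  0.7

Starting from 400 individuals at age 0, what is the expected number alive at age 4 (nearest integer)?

Expected survivors = N0 · l_4 = 400 × 0.38 = 152 → 152

152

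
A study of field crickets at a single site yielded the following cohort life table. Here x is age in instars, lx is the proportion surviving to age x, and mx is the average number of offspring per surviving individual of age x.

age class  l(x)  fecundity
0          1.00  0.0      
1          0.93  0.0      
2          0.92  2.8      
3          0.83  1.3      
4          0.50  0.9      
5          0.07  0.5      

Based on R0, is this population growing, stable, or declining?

R0 = Σ lx·mx = 0 + 0 + 2.576 + 1.079 + 0.45 + 0.035 = 4.14
R0 > 1, so the population is growing.

growing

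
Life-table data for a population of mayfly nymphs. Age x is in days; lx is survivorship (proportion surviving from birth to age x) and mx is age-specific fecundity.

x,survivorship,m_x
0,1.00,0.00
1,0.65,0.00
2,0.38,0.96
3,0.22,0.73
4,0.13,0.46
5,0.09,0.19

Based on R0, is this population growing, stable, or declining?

R0 = Σ lx·mx = 0 + 0 + 0.3648 + 0.1606 + 0.0598 + 0.0171 = 0.6023
R0 < 1, so the population is declining.

declining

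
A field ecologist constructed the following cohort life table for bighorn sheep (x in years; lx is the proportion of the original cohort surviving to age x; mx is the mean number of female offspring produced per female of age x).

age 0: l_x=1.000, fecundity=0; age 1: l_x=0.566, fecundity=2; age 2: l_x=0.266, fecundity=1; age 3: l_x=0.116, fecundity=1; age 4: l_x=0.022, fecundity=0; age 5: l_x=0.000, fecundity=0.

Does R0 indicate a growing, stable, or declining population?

R0 = Σ lx·mx = 0 + 1.132 + 0.266 + 0.116 + 0 + 0 = 1.514
R0 > 1, so the population is growing.

growing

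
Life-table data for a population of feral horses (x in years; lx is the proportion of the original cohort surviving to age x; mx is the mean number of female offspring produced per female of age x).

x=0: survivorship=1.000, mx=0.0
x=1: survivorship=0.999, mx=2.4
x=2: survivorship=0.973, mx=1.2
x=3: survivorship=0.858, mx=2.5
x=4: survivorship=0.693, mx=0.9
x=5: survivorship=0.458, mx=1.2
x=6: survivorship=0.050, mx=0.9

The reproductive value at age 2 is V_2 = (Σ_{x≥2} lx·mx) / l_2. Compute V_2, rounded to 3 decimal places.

lx·mx for x ≥ 2: 1.1676, 2.145, 0.6237, 0.5496, 0.045 → sum = 4.5309
V_2 = 4.5309 / l_2 = 4.5309 / 0.973 = 4.656629… → 4.657

4.657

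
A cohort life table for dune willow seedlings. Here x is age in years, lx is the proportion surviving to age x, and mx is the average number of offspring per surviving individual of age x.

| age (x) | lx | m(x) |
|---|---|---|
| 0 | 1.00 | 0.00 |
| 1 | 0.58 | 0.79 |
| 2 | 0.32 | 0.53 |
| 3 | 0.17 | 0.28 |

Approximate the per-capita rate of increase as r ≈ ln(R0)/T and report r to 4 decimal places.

-0.2819

R0 = Σ lx·mx = 0 + 0.4582 + 0.1696 + 0.0476 = 0.6754
Σ x·lx·mx = 0.9402; T = 0.9402/0.6754 = 1.39206…
r ≈ ln(R0)/T = ln(0.6754)/1.39206… = -0.28192… → -0.2819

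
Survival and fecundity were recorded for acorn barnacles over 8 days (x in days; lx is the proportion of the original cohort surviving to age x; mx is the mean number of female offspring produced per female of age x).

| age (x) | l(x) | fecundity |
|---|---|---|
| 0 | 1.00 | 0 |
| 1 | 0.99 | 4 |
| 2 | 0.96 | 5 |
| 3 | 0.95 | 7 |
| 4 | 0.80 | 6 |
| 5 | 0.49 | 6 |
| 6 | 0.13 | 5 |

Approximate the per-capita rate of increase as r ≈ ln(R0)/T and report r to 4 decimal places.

R0 = Σ lx·mx = 0 + 3.96 + 4.8 + 6.65 + 4.8 + 2.94 + 0.65 = 23.8
Σ x·lx·mx = 71.31; T = 71.31/23.8 = 2.99622…
r ≈ ln(R0)/T = ln(23.8)/2.99622… = 1.057895… → 1.0579

1.0579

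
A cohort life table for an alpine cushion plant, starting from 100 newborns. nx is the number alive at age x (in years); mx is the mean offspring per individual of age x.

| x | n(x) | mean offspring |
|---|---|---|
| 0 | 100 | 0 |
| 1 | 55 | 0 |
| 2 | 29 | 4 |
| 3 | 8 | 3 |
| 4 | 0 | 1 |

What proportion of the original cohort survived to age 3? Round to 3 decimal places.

l_3 = n_3/n_0 = 8/100 = 0.08 → 0.080

0.080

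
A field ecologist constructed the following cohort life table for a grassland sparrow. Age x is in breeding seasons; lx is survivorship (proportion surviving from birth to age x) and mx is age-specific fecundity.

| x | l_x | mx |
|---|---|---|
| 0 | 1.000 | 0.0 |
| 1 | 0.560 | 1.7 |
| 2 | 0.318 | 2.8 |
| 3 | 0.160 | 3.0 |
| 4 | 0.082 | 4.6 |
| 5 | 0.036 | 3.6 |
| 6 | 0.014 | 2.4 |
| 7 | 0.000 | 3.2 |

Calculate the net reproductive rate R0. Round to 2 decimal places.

2.86

lx·mx by age: 0, 0.952, 0.8904, 0.48, 0.3772, 0.1296, 0.0336, 0
R0 = Σ lx·mx = 2.8628 → 2.86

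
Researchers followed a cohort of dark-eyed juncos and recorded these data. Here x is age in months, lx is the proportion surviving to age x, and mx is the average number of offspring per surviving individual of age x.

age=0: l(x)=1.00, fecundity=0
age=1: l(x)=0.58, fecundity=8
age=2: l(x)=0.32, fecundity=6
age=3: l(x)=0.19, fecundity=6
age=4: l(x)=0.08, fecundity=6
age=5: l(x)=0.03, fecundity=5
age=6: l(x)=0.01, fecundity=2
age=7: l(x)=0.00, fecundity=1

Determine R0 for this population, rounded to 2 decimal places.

8.35

lx·mx by age: 0, 4.64, 1.92, 1.14, 0.48, 0.15, 0.02, 0
R0 = Σ lx·mx = 8.35 → 8.35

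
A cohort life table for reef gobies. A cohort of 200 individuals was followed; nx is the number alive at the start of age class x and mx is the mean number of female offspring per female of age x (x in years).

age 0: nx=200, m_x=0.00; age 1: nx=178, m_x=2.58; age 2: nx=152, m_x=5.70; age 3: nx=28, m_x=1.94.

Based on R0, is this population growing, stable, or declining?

growing

lx = nx/n0 = nx/200: 1, 0.89, 0.76, 0.14
R0 = Σ lx·mx = 0 + 2.2962 + 4.332 + 0.2716 = 6.8998
R0 > 1, so the population is growing.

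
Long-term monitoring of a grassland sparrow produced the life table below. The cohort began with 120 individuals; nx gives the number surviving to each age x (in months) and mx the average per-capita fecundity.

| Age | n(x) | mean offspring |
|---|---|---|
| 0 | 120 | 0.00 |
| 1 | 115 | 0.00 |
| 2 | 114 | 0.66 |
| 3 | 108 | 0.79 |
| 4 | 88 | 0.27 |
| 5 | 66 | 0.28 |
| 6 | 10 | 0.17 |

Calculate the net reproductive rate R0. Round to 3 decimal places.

lx = nx/n0 = nx/120: 1, 0.95833…, 0.95, 0.9, 0.73333…, 0.55, 0.08333…
lx·mx by age: 0, 0, 0.627, 0.711, 0.198…, 0.154, 0.014167…
R0 = Σ lx·mx = 1.704167… → 1.704

1.704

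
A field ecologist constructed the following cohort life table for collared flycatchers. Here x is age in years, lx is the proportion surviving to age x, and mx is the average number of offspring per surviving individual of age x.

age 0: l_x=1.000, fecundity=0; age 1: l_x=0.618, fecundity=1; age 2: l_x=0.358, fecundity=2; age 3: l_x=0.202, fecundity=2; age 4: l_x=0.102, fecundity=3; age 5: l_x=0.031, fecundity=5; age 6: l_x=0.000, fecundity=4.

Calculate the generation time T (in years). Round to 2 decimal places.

2.39

lx·mx: 0, 0.618, 0.716, 0.404, 0.306, 0.155, 0 → R0 = 2.199
x·lx·mx: 0, 0.618, 1.432, 1.212, 1.224, 0.775, 0 → Σ = 5.261
T = 5.261 / 2.199 = 2.392451… → 2.39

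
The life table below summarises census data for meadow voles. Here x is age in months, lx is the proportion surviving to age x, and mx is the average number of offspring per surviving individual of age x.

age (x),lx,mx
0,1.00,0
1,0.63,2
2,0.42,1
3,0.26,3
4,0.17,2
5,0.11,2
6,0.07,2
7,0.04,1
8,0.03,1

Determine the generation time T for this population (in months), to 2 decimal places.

2.56

lx·mx: 0, 1.26, 0.42, 0.78, 0.34, 0.22, 0.14, 0.04, 0.03 → R0 = 3.23
x·lx·mx: 0, 1.26, 0.84, 2.34, 1.36, 1.1, 0.84, 0.28, 0.24 → Σ = 8.26
T = 8.26 / 3.23 = 2.557276… → 2.56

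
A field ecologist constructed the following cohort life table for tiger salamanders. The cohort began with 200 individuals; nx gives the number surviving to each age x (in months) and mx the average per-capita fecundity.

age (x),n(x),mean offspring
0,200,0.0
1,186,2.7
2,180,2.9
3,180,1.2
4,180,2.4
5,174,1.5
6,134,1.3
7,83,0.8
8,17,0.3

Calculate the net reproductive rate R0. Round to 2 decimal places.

lx = nx/n0 = nx/200: 1, 0.93, 0.9, 0.9, 0.9, 0.87, 0.67, 0.415, 0.085
lx·mx by age: 0, 2.511, 2.61, 1.08, 2.16, 1.305, 0.871, 0.332, 0.0255
R0 = Σ lx·mx = 10.8945 → 10.89

10.89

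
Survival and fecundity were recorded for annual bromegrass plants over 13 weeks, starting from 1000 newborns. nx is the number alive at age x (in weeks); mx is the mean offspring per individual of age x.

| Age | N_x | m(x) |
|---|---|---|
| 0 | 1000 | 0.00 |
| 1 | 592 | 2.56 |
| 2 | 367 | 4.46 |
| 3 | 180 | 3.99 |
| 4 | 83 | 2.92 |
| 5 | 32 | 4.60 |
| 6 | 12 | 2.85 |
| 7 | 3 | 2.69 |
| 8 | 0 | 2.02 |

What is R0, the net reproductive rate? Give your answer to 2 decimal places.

lx = nx/n0 = nx/1000: 1, 0.592, 0.367, 0.18, 0.083, 0.032, 0.012, 0.003, 0
lx·mx by age: 0, 1.51552, 1.63682, 0.7182, 0.24236, 0.1472, 0.0342, 0.00807, 0
R0 = Σ lx·mx = 4.30237 → 4.30

4.30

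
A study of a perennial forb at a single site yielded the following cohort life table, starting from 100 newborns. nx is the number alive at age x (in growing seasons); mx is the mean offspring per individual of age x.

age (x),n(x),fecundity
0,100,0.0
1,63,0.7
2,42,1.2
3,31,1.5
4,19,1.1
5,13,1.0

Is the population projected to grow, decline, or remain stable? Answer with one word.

growing

lx = nx/n0 = nx/100: 1, 0.63, 0.42, 0.31, 0.19, 0.13
R0 = Σ lx·mx = 0 + 0.441 + 0.504 + 0.465 + 0.209 + 0.13 = 1.749
R0 > 1, so the population is growing.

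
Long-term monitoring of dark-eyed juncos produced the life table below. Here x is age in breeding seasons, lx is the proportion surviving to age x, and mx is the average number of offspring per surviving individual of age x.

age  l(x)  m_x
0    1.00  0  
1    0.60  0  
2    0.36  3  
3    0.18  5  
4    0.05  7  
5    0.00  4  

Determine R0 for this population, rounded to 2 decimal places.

lx·mx by age: 0, 0, 1.08, 0.9, 0.35, 0
R0 = Σ lx·mx = 2.33 → 2.33

2.33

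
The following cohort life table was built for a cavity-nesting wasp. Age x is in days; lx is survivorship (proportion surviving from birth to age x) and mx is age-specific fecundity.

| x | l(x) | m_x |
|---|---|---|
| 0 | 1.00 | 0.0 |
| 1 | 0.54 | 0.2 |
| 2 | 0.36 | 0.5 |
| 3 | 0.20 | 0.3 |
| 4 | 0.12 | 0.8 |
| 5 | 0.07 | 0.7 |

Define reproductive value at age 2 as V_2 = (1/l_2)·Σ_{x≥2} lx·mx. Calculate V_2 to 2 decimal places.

lx·mx for x ≥ 2: 0.18, 0.06, 0.096, 0.049 → sum = 0.385
V_2 = 0.385 / l_2 = 0.385 / 0.36 = 1.069444… → 1.07

1.07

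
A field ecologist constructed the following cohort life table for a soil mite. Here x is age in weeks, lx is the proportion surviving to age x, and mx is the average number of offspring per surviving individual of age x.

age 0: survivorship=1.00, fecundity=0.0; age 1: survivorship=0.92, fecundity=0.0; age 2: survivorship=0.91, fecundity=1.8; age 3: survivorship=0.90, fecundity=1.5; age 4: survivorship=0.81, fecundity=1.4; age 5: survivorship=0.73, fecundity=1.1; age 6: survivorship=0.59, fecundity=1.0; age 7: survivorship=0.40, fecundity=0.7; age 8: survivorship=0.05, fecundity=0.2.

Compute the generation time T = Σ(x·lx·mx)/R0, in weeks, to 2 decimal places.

3.70

lx·mx: 0, 0, 1.638, 1.35, 1.134, 0.803, 0.59, 0.28, 0.01 → R0 = 5.805
x·lx·mx: 0, 0, 3.276, 4.05, 4.536, 4.015, 3.54, 1.96, 0.08 → Σ = 21.457
T = 21.457 / 5.805 = 3.696296… → 3.70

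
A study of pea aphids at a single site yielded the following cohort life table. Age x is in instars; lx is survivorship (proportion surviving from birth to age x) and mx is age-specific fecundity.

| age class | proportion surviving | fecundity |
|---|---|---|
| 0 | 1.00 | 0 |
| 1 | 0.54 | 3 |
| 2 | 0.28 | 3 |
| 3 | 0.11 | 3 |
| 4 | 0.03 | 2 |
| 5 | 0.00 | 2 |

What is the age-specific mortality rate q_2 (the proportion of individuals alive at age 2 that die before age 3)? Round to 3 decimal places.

q_2 = (l_2 − l_3) / l_2 = (0.28 − 0.11) / 0.28
     = 0.17 / 0.28 = 0.607143… → 0.607

0.607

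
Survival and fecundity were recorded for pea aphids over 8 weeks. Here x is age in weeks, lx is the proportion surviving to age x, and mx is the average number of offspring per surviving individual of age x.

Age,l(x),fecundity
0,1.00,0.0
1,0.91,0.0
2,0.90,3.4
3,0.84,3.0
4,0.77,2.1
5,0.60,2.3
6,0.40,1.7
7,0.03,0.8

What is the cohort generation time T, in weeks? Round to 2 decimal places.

3.37

lx·mx: 0, 0, 3.06, 2.52, 1.617, 1.38, 0.68, 0.024 → R0 = 9.281
x·lx·mx: 0, 0, 6.12, 7.56, 6.468, 6.9, 4.08, 0.168 → Σ = 31.296
T = 31.296 / 9.281 = 3.37205… → 3.37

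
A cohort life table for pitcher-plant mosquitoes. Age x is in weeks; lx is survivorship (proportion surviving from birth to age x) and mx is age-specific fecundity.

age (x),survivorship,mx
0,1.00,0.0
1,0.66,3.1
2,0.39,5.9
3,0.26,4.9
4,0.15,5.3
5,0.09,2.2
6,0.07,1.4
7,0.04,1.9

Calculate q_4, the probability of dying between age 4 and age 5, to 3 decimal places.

q_4 = (l_4 − l_5) / l_4 = (0.15 − 0.09) / 0.15
     = 0.06 / 0.15 = 0.4 → 0.400

0.400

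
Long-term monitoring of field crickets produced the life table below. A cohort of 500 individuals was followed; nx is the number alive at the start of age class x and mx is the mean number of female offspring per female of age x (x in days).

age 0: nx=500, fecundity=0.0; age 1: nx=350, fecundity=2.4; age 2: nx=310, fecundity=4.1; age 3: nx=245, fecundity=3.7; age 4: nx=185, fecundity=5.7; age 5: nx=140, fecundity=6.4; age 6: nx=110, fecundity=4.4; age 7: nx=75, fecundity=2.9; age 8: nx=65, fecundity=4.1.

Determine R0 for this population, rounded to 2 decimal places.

lx = nx/n0 = nx/500: 1, 0.7, 0.62, 0.49, 0.37, 0.28, 0.22, 0.15, 0.13
lx·mx by age: 0, 1.68, 2.542, 1.813, 2.109, 1.792, 0.968, 0.435, 0.533
R0 = Σ lx·mx = 11.872 → 11.87

11.87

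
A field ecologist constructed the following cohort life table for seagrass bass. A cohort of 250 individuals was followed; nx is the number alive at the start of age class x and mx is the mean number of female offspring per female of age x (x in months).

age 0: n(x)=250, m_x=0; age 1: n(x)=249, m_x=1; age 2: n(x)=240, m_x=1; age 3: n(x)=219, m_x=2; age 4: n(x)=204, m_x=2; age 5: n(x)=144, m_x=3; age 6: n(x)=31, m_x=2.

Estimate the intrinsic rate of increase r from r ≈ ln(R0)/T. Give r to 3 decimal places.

lx = nx/n0 = nx/250: 1, 0.996, 0.96, 0.876, 0.816, 0.576, 0.124
R0 = Σ lx·mx = 0 + 0.996 + 0.96 + 1.752 + 1.632 + 1.728 + 0.248 = 7.316
Σ x·lx·mx = 24.828; T = 24.828/7.316 = 3.39366…
r ≈ ln(R0)/T = ln(7.316)/3.39366… = 0.58641… → 0.586

0.586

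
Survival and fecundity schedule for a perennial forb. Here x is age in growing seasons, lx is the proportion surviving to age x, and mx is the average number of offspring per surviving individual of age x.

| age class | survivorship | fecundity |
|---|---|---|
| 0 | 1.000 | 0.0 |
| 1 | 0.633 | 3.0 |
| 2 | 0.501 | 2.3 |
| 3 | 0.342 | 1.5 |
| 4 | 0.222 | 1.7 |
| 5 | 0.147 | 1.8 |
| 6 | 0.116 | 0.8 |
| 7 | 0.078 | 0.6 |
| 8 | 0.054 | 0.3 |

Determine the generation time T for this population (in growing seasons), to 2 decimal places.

2.20

lx·mx: 0, 1.899, 1.1523, 0.513, 0.3774, 0.2646, 0.0928, 0.0468, 0.0162 → R0 = 4.3621
x·lx·mx: 0, 1.899, 2.3046, 1.539, 1.5096, 1.323, 0.5568, 0.3276, 0.1296 → Σ = 9.5892
T = 9.5892 / 4.3621 = 2.198299… → 2.20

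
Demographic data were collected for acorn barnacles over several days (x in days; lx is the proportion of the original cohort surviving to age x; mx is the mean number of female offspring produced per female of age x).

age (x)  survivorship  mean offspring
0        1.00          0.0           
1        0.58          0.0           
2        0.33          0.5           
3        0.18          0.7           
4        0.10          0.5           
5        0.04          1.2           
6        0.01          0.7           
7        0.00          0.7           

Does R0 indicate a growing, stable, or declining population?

R0 = Σ lx·mx = 0 + 0 + 0.165 + 0.126 + 0.05 + 0.048 + 0.007 + 0 = 0.396
R0 < 1, so the population is declining.

declining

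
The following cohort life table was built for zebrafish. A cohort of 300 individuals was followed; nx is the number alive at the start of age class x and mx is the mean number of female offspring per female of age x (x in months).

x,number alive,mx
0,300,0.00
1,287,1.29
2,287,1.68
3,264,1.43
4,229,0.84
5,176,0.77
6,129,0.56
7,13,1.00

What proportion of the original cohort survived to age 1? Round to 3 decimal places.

0.957

l_1 = n_1/n_0 = 287/300 = 0.956667… → 0.957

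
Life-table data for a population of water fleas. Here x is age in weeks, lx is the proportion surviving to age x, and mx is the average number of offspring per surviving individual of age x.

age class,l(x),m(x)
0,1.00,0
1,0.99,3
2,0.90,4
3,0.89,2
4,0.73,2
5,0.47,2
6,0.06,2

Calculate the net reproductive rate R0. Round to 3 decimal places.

10.870

lx·mx by age: 0, 2.97, 3.6, 1.78, 1.46, 0.94, 0.12
R0 = Σ lx·mx = 10.87 → 10.870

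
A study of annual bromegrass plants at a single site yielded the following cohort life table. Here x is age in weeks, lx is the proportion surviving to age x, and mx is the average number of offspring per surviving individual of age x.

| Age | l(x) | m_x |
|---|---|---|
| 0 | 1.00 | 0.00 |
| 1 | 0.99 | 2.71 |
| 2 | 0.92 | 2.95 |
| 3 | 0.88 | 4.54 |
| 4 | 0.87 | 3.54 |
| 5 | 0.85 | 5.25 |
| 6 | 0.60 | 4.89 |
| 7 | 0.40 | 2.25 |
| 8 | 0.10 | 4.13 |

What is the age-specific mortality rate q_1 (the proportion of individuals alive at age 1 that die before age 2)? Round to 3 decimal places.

0.071

q_1 = (l_1 − l_2) / l_1 = (0.99 − 0.92) / 0.99
     = 0.07 / 0.99 = 0.070707… → 0.071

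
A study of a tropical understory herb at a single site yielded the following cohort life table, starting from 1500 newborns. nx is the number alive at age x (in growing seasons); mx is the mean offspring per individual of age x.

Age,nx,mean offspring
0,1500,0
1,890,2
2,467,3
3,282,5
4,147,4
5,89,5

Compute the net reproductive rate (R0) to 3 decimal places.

3.749

lx = nx/n0 = nx/1500: 1, 0.59333…, 0.31133…, 0.188, 0.098, 0.05933…
lx·mx by age: 0, 1.186667…, 0.934…, 0.94, 0.392, 0.296667…
R0 = Σ lx·mx = 3.749333… → 3.749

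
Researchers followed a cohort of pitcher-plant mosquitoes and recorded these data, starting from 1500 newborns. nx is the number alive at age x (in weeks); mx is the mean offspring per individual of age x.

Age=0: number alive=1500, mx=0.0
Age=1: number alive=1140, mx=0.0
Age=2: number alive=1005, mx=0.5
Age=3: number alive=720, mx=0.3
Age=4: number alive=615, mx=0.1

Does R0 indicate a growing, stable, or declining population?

declining

lx = nx/n0 = nx/1500: 1, 0.76, 0.67, 0.48, 0.41
R0 = Σ lx·mx = 0 + 0 + 0.335 + 0.144 + 0.041 = 0.52
R0 < 1, so the population is declining.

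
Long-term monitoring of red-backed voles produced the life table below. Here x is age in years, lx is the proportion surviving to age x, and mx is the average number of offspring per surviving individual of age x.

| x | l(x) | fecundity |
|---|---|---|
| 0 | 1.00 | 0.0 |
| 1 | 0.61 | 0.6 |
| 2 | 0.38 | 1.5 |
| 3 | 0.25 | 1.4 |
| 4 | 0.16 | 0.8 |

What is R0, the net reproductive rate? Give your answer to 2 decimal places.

lx·mx by age: 0, 0.366, 0.57, 0.35, 0.128
R0 = Σ lx·mx = 1.414 → 1.41

1.41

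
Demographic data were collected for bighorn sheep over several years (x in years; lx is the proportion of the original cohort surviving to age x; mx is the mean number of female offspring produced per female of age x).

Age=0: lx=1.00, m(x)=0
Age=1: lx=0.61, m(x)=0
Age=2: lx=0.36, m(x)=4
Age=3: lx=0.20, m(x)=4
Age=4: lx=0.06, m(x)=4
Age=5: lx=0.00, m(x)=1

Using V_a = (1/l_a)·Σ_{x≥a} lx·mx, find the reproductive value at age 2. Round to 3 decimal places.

6.889

lx·mx for x ≥ 2: 1.44, 0.8, 0.24, 0 → sum = 2.48
V_2 = 2.48 / l_2 = 2.48 / 0.36 = 6.888889… → 6.889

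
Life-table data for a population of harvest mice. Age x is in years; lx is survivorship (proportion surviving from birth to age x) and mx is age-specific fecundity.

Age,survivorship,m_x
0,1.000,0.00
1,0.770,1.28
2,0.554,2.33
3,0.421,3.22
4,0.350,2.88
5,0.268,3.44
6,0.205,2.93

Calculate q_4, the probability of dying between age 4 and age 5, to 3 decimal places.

q_4 = (l_4 − l_5) / l_4 = (0.35 − 0.268) / 0.35
     = 0.082 / 0.35 = 0.234286… → 0.234

0.234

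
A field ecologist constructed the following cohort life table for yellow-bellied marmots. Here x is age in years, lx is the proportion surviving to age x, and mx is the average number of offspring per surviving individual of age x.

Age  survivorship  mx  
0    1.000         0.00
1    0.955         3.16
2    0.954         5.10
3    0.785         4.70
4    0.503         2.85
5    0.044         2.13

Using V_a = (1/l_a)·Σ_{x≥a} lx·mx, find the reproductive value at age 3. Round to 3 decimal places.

lx·mx for x ≥ 3: 3.6895, 1.43355, 0.09372 → sum = 5.21677
V_3 = 5.21677 / l_3 = 5.21677 / 0.785 = 6.645567… → 6.646

6.646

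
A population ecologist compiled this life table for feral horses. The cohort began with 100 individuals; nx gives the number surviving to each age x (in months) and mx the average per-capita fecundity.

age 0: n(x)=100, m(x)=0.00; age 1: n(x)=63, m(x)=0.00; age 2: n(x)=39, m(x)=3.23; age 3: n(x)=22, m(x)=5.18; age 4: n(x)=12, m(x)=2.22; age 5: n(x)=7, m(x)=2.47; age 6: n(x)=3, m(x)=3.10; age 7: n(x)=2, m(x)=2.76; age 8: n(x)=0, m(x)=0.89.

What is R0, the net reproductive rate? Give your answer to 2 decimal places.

lx = nx/n0 = nx/100: 1, 0.63, 0.39, 0.22, 0.12, 0.07, 0.03, 0.02, 0
lx·mx by age: 0, 0, 1.2597, 1.1396, 0.2664, 0.1729, 0.093, 0.0552, 0
R0 = Σ lx·mx = 2.9868 → 2.99

2.99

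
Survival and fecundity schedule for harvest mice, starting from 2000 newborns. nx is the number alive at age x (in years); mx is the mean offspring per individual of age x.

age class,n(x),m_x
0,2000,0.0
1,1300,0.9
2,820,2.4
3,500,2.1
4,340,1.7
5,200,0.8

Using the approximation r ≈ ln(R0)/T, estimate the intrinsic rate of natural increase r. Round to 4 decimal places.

lx = nx/n0 = nx/2000: 1, 0.65, 0.41, 0.25, 0.17, 0.1
R0 = Σ lx·mx = 0 + 0.585 + 0.984 + 0.525 + 0.289 + 0.08 = 2.463
Σ x·lx·mx = 5.684; T = 5.684/2.463 = 2.30775…
r ≈ ln(R0)/T = ln(2.463)/2.30775… = 0.390587… → 0.3906

0.3906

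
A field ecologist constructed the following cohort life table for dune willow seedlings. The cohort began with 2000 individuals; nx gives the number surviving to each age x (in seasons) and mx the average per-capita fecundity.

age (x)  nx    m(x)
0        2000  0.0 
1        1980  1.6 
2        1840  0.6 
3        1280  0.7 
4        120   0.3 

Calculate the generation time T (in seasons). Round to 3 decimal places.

1.577

lx = nx/n0 = nx/2000: 1, 0.99, 0.92, 0.64, 0.06
lx·mx: 0, 1.584, 0.552, 0.448, 0.018 → R0 = 2.602
x·lx·mx: 0, 1.584, 1.104, 1.344, 0.072 → Σ = 4.104
T = 4.104 / 2.602 = 1.577248… → 1.577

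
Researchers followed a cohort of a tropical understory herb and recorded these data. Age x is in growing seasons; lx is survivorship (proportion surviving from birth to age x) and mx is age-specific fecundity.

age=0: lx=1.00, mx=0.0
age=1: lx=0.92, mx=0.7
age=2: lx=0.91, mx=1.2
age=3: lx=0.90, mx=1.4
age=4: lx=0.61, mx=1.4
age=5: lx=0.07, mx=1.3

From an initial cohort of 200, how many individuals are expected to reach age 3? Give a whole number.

Expected survivors = N0 · l_3 = 200 × 0.90 = 180 → 180

180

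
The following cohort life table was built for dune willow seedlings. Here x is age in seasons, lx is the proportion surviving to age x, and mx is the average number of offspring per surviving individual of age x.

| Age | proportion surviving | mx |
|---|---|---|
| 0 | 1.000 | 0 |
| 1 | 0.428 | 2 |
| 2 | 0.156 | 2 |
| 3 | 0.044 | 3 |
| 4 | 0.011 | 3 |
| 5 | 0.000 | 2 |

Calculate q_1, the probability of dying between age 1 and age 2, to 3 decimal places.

q_1 = (l_1 − l_2) / l_1 = (0.428 − 0.156) / 0.428
     = 0.272 / 0.428 = 0.635514… → 0.636

0.636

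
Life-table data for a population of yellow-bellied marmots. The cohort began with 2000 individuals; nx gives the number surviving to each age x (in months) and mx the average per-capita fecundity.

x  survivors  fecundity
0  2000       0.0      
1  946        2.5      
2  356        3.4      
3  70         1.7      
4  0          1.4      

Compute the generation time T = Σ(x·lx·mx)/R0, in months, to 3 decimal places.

1.392

lx = nx/n0 = nx/2000: 1, 0.473, 0.178, 0.035, 0
lx·mx: 0, 1.1825, 0.6052, 0.0595, 0 → R0 = 1.8472
x·lx·mx: 0, 1.1825, 1.2104, 0.1785, 0 → Σ = 2.5714
T = 2.5714 / 1.8472 = 1.392053… → 1.392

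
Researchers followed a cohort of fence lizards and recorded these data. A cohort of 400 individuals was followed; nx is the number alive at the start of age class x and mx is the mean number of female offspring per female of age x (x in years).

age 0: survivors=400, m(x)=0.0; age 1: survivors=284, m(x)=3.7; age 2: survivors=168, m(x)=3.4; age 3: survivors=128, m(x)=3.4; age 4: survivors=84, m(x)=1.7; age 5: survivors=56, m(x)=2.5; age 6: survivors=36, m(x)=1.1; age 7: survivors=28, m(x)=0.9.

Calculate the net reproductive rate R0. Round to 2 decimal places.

6.01

lx = nx/n0 = nx/400: 1, 0.71, 0.42, 0.32, 0.21, 0.14, 0.09, 0.07
lx·mx by age: 0, 2.627, 1.428, 1.088, 0.357, 0.35, 0.099, 0.063
R0 = Σ lx·mx = 6.012 → 6.01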